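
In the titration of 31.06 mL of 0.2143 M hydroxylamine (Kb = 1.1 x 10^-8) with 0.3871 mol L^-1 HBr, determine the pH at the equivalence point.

n(NH2OH) = 0.2143 x 0.03106 = 0.006656 mol; V(HBr) at equivalence = 0.006656/0.3871 = 0.01719 L.
At equivalence the base is fully converted to NH3OH+; total volume = 0.04825 L, so [NH3OH+] = 0.006656/0.04825 = 0.1379 M.
Ka(NH3OH+) = Kw/Kb = 1.0e-14 / 1.1 x 10^-8 = 9.09e-7.
[H^+] = sqrt(Ka x [NH3OH+]) = sqrt(9.09e-7 x 0.1379) = 0.000354 M.
pH = -log(0.000354) = 3.45.

3.45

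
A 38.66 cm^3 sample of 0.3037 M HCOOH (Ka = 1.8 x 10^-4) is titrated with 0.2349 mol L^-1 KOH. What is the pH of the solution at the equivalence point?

8.43

n(HCOOH) = 0.3037 x 0.03866 = 0.01174 mol; V(KOH) at equivalence = 0.01174/0.2349 = 0.04998 L.
At equivalence all the acid is converted to HCOO-; total volume = 0.03866 + 0.04998 = 0.08864 L, so [HCOO-] = 0.01174/0.08864 = 0.1325 M.
Kb = Kw/Ka = 1.0e-14 / 1.8 x 10^-4 = 5.56e-11.
[OH^-] = sqrt(Kb x [HCOO-]) = sqrt(5.56e-11 x 0.1325) = 2.71e-6 M.
pOH = 5.57, so pH = 14.00 - 5.57 = 8.43.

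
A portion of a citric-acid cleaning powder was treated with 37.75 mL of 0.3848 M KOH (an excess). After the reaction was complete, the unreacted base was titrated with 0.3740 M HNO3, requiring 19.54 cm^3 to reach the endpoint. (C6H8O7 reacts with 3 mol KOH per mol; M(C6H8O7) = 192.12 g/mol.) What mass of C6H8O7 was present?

Total n(KOH) added = 0.3848 x 0.03775 = 0.01453 mol.
n(HNO3) used = 0.3740 x 0.01954 = 0.007308 mol, which equals the excess n(KOH).
So n(KOH) consumed by the sample = 0.01453 - 0.007308 = 0.007218 mol.
n(C6H8O7) = 0.007218 / 3 = 0.002406 mol.
mass = 0.002406 mol x 192.12 g/mol = 0.462 g.

0.462 g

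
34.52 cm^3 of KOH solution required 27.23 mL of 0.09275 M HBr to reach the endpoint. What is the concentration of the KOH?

n(HBr) delivered = 0.09275 x 0.02723 = 0.002526 mol.
For a 1:1 reaction, n(KOH) = 0.002526 mol.
[KOH] = 0.002526 mol / 0.03452 L = 0.0732 M.

0.0732 M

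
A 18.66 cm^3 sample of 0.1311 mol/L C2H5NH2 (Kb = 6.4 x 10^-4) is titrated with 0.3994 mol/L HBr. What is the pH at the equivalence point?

n(C2H5NH2) = 0.1311 x 0.01866 = 0.002446 mol; V(HBr) at equivalence = 0.002446/0.3994 = 0.006125 L.
At equivalence the base is fully converted to C2H5NH3+; total volume = 0.02479 L, so [C2H5NH3+] = 0.002446/0.02479 = 0.09870 M.
Ka(C2H5NH3+) = Kw/Kb = 1.0e-14 / 6.4 x 10^-4 = 1.56e-11.
[H^+] = sqrt(Ka x [C2H5NH3+]) = sqrt(1.56e-11 x 0.09870) = 1.24e-6 M.
pH = -log(1.24e-6) = 5.91.

5.91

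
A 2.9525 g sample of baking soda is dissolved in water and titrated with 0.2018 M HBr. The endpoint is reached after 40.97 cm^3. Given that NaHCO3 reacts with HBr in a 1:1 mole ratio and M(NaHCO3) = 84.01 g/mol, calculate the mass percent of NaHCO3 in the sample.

n(HBr) = 0.2018 x 0.04097 = 0.008268 mol.
n(NaHCO3) = 0.008268 / 1 = 0.008268 mol.
mass of NaHCO3 = 0.008268 x 84.01 = 0.6946 g.
% purity = 0.6946 / 2.9525 x 100 = 23.5%.

23.5%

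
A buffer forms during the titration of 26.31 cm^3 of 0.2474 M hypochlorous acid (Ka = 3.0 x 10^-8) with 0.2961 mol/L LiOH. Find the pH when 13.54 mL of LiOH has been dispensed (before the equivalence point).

Initial n(HClO) = 0.2474 x 0.02631 = 0.006509 mol.
n(LiOH) added = 0.2961 x 0.01354 = 0.004009 mol, converting that many moles of HClO to ClO-.
Remaining n(HClO) = 0.002500 mol; n(ClO-) = 0.004009 mol.
By Henderson-Hasselbalch, pH = pKa + log([A^-]/[HA]) = 7.52 + log(0.004009/0.002500) = 7.52 + (+0.21) = 7.73.

7.73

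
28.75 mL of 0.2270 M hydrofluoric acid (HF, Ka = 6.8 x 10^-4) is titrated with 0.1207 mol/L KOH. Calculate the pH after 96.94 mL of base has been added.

12.61

n(acid) = 0.2270 x 0.02875 = 0.006526 mol; n(KOH) added = 0.1207 x 0.09694 = 0.01170 mol.
Base is in excess by 0.01170 - 0.006526 = 0.005174 mol in a total volume of 0.1257 L.
[OH^-] = 0.005174/0.1257 = 0.04117 M, so pOH = 1.39 and pH = 14.00 - 1.39 = 12.61.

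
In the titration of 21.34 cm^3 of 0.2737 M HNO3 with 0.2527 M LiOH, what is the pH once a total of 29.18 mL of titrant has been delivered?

n(acid) = 0.2737 x 0.02134 = 0.005841 mol; n(LiOH) added = 0.2527 x 0.02918 = 0.007374 mol.
Base is in excess by 0.007374 - 0.005841 = 0.001533 mol in a total volume of 0.05052 L.
[OH^-] = 0.001533/0.05052 = 0.03034 M, so pOH = 1.52 and pH = 14.00 - 1.52 = 12.48.

12.48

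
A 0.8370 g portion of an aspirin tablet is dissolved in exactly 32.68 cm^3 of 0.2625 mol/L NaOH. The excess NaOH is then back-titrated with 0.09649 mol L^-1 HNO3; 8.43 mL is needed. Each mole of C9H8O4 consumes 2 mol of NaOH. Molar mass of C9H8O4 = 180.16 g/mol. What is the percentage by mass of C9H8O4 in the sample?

83.6%

Total n(NaOH) added = 0.2625 x 0.03268 = 0.008578 mol.
n(HNO3) used = 0.09649 x 0.008430 = 0.0008134 mol, which equals the excess n(NaOH).
So n(NaOH) consumed by the sample = 0.008578 - 0.0008134 = 0.007765 mol.
n(C9H8O4) = 0.007765 / 2 = 0.003883 mol.
mass C9H8O4 = 0.003883 x 180.16 = 0.6995 g, so %C9H8O4 = 0.6995/0.8370 x 100 = 83.6%.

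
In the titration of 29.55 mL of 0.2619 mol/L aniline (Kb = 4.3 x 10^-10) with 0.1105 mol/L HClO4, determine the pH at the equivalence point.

2.87

n(C6H5NH2) = 0.2619 x 0.02955 = 0.007739 mol; V(HClO4) at equivalence = 0.007739/0.1105 = 0.07004 L.
At equivalence the base is fully converted to C6H5NH3+; total volume = 0.09959 L, so [C6H5NH3+] = 0.007739/0.09959 = 0.07771 M.
Ka(C6H5NH3+) = Kw/Kb = 1.0e-14 / 4.3 x 10^-10 = 2.33e-5.
[H^+] = sqrt(Ka x [C6H5NH3+]) = sqrt(2.33e-5 x 0.07771) = 0.00134 M.
pH = -log(0.00134) = 2.87.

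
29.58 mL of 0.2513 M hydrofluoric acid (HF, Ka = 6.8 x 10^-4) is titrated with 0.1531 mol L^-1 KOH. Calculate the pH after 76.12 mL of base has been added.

n(acid) = 0.2513 x 0.02958 = 0.007433 mol; n(KOH) added = 0.1531 x 0.07612 = 0.01165 mol.
Base is in excess by 0.01165 - 0.007433 = 0.004221 mol in a total volume of 0.1057 L.
[OH^-] = 0.004221/0.1057 = 0.03993 M, so pOH = 1.40 and pH = 14.00 - 1.40 = 12.60.

12.60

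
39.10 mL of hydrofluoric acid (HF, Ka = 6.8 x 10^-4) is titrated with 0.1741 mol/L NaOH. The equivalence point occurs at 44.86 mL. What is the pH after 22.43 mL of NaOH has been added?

3.17

22.43 mL is exactly half the equivalence volume (44.86/2), i.e. the half-equivalence point.
There, n(HA) = n(A^-), so pH = pKa = -log(6.8 x 10^-4) = 3.17.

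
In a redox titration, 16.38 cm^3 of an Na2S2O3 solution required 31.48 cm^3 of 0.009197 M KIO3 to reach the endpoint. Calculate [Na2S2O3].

0.106 M

n(KIO3) = 0.009197 x 0.03148 = 0.0002895 mol.
From the balanced equation, 1 mol KIO3 reacts with 6 mol Na2S2O3, so n(Na2S2O3) = 0.0002895 x 6/1 = 0.001737 mol.
[Na2S2O3] = 0.001737 / 0.01638 L = 0.106 M.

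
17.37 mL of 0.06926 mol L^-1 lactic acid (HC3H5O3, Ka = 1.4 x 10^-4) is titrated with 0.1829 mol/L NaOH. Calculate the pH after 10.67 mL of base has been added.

n(acid) = 0.06926 x 0.01737 = 0.001203 mol; n(NaOH) added = 0.1829 x 0.01067 = 0.001952 mol.
Base is in excess by 0.001952 - 0.001203 = 0.0007485 mol in a total volume of 0.02804 L.
[OH^-] = 0.0007485/0.02804 = 0.02669 M, so pOH = 1.57 and pH = 14.00 - 1.57 = 12.43.

12.43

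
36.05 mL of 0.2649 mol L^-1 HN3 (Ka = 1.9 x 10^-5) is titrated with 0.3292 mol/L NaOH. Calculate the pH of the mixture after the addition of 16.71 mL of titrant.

4.85

Initial n(HN3) = 0.2649 x 0.03605 = 0.009550 mol.
n(NaOH) added = 0.3292 x 0.01671 = 0.005501 mol, converting that many moles of HN3 to N3-.
Remaining n(HN3) = 0.004049 mol; n(N3-) = 0.005501 mol.
By Henderson-Hasselbalch, pH = pKa + log([A^-]/[HA]) = 4.72 + log(0.005501/0.004049) = 4.72 + (+0.13) = 4.85.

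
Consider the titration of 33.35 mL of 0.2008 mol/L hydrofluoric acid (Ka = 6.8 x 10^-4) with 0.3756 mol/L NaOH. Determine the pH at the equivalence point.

8.14

n(HF) = 0.2008 x 0.03335 = 0.006697 mol; V(NaOH) at equivalence = 0.006697/0.3756 = 0.01783 L.
At equivalence all the acid is converted to F-; total volume = 0.03335 + 0.01783 = 0.05118 L, so [F-] = 0.006697/0.05118 = 0.1308 M.
Kb = Kw/Ka = 1.0e-14 / 6.8 x 10^-4 = 1.47e-11.
[OH^-] = sqrt(Kb x [F-]) = sqrt(1.47e-11 x 0.1308) = 1.39e-6 M.
pOH = 5.86, so pH = 14.00 - 5.86 = 8.14.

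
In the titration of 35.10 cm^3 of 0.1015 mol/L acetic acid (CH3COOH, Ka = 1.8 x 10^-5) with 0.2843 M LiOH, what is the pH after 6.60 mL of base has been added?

Initial n(CH3COOH) = 0.1015 x 0.03510 = 0.003563 mol.
n(LiOH) added = 0.2843 x 0.006600 = 0.001876 mol, converting that many moles of CH3COOH to CH3COO-.
Remaining n(CH3COOH) = 0.001686 mol; n(CH3COO-) = 0.001876 mol.
By Henderson-Hasselbalch, pH = pKa + log([A^-]/[HA]) = 4.74 + log(0.001876/0.001686) = 4.74 + (+0.05) = 4.79.

4.79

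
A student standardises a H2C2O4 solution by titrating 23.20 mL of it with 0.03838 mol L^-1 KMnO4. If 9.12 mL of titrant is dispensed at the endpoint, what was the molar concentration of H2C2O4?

0.0377 M

n(KMnO4) = 0.03838 x 0.009120 = 0.0003500 mol.
From the balanced equation, 2 mol KMnO4 reacts with 5 mol H2C2O4, so n(H2C2O4) = 0.0003500 x 5/2 = 0.0008751 mol.
[H2C2O4] = 0.0008751 / 0.02320 L = 0.0377 M.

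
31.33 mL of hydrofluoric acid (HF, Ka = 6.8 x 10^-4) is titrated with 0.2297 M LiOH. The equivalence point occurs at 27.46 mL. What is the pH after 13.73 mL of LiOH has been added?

13.73 mL is exactly half the equivalence volume (27.46/2), i.e. the half-equivalence point.
There, n(HA) = n(A^-), so pH = pKa = -log(6.8 x 10^-4) = 3.17.

3.17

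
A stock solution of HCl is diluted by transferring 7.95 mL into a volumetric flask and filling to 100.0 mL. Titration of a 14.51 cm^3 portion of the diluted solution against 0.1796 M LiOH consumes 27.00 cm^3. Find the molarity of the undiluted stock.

n(LiOH) = 0.1796 x 0.02700 = 0.004849 mol.
n(HCl) in the aliquot = 0.004849 mol.
[diluted HCl] = 0.004849 / 0.01451 = 0.3342 M.
Dilution factor = 100.0/7.950 = 12.58, so [stock] = 0.3342 x 12.58 = 4.20 M.

4.20 M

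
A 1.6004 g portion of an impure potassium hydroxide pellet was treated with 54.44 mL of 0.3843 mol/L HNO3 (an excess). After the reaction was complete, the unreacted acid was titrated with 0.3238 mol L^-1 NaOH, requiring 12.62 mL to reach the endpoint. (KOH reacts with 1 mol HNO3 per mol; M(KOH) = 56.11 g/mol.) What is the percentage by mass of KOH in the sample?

59.0%

Total n(HNO3) added = 0.3843 x 0.05444 = 0.02092 mol.
n(NaOH) used = 0.3238 x 0.01262 = 0.004086 mol, which equals the excess n(HNO3).
So n(HNO3) consumed by the sample = 0.02092 - 0.004086 = 0.01683 mol.
n(KOH) = 0.01683 / 1 = 0.01683 mol.
mass KOH = 0.01683 x 56.11 = 0.9446 g, so %KOH = 0.9446/1.6004 x 100 = 59.0%.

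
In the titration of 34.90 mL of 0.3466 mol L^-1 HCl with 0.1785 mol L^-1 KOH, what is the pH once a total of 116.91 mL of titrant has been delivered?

n(acid) = 0.3466 x 0.03490 = 0.01210 mol; n(KOH) added = 0.1785 x 0.1169 = 0.02087 mol.
Base is in excess by 0.02087 - 0.01210 = 0.008772 mol in a total volume of 0.1518 L.
[OH^-] = 0.008772/0.1518 = 0.05778 M, so pOH = 1.24 and pH = 14.00 - 1.24 = 12.76.

12.76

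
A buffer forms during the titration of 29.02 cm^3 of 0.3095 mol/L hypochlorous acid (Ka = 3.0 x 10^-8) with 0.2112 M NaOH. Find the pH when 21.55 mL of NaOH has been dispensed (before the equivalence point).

Initial n(HClO) = 0.3095 x 0.02902 = 0.008982 mol.
n(NaOH) added = 0.2112 x 0.02155 = 0.004551 mol, converting that many moles of HClO to ClO-.
Remaining n(HClO) = 0.004430 mol; n(ClO-) = 0.004551 mol.
By Henderson-Hasselbalch, pH = pKa + log([A^-]/[HA]) = 7.52 + log(0.004551/0.004430) = 7.52 + (+0.01) = 7.53.

7.53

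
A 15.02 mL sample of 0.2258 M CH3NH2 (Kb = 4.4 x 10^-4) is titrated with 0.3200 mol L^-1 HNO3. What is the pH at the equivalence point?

5.76

n(CH3NH2) = 0.2258 x 0.01502 = 0.003392 mol; V(HNO3) at equivalence = 0.003392/0.3200 = 0.01060 L.
At equivalence the base is fully converted to CH3NH3+; total volume = 0.02562 L, so [CH3NH3+] = 0.003392/0.02562 = 0.1324 M.
Ka(CH3NH3+) = Kw/Kb = 1.0e-14 / 4.4 x 10^-4 = 2.27e-11.
[H^+] = sqrt(Ka x [CH3NH3+]) = sqrt(2.27e-11 x 0.1324) = 1.73e-6 M.
pH = -log(1.73e-6) = 5.76.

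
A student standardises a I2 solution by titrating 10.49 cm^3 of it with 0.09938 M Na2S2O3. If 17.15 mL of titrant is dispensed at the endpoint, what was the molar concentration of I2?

0.0812 M

n(Na2S2O3) = 0.09938 x 0.01715 = 0.001704 mol.
From the balanced equation, 2 mol Na2S2O3 reacts with 1 mol I2, so n(I2) = 0.001704 x 1/2 = 0.0008522 mol.
[I2] = 0.0008522 / 0.01049 L = 0.0812 M.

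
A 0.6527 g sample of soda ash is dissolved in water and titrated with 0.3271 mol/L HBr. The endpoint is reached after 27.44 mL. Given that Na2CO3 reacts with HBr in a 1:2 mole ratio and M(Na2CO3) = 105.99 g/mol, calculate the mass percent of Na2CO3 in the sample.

72.9%

n(HBr) = 0.3271 x 0.02744 = 0.008976 mol.
n(Na2CO3) = 0.008976 / 2 = 0.004488 mol.
mass of Na2CO3 = 0.004488 x 105.99 = 0.4757 g.
% purity = 0.4757 / 0.6527 x 100 = 72.9%.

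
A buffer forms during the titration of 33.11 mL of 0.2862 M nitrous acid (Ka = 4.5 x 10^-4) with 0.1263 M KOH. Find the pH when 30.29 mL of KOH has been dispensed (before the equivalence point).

Initial n(HNO2) = 0.2862 x 0.03311 = 0.009476 mol.
n(KOH) added = 0.1263 x 0.03029 = 0.003826 mol, converting that many moles of HNO2 to NO2-.
Remaining n(HNO2) = 0.005650 mol; n(NO2-) = 0.003826 mol.
By Henderson-Hasselbalch, pH = pKa + log([A^-]/[HA]) = 3.35 + log(0.003826/0.005650) = 3.35 + (-0.17) = 3.18.

3.18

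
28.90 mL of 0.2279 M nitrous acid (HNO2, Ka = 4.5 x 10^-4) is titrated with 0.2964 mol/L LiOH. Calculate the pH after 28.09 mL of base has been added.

n(acid) = 0.2279 x 0.02890 = 0.006586 mol; n(LiOH) added = 0.2964 x 0.02809 = 0.008326 mol.
Base is in excess by 0.008326 - 0.006586 = 0.001740 mol in a total volume of 0.05699 L.
[OH^-] = 0.001740/0.05699 = 0.03052 M, so pOH = 1.52 and pH = 14.00 - 1.52 = 12.48.

12.48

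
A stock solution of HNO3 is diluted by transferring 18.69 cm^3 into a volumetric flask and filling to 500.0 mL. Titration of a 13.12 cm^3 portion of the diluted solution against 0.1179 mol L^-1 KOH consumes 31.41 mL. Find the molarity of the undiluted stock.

n(KOH) = 0.1179 x 0.03141 = 0.003703 mol.
n(HNO3) in the aliquot = 0.003703 mol.
[diluted HNO3] = 0.003703 / 0.01312 = 0.2823 M.
Dilution factor = 500.0/18.69 = 26.75, so [stock] = 0.2823 x 26.75 = 7.55 M.

7.55 M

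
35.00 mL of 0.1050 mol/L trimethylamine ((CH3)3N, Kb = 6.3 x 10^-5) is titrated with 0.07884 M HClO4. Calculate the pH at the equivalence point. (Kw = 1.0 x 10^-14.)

n((CH3)3N) = 0.1050 x 0.03500 = 0.003675 mol; V(HClO4) at equivalence = 0.003675/0.07884 = 0.04661 L.
At equivalence the base is fully converted to (CH3)3NH+; total volume = 0.08161 L, so [(CH3)3NH+] = 0.003675/0.08161 = 0.04503 M.
Ka((CH3)3NH+) = Kw/Kb = 1.0e-14 / 6.3 x 10^-5 = 1.59e-10.
[H^+] = sqrt(Ka x [(CH3)3NH+]) = sqrt(1.59e-10 x 0.04503) = 2.67e-6 M.
pH = -log(2.67e-6) = 5.57.

5.57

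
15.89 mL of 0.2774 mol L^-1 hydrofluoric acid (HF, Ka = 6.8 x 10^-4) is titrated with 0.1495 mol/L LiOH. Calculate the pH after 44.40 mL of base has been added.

12.57

n(acid) = 0.2774 x 0.01589 = 0.004408 mol; n(LiOH) added = 0.1495 x 0.04440 = 0.006638 mol.
Base is in excess by 0.006638 - 0.004408 = 0.002230 mol in a total volume of 0.06029 L.
[OH^-] = 0.002230/0.06029 = 0.03699 M, so pOH = 1.43 and pH = 14.00 - 1.43 = 12.57.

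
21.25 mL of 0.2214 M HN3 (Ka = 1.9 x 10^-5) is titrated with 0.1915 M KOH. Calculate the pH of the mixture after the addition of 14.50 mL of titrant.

Initial n(HN3) = 0.2214 x 0.02125 = 0.004705 mol.
n(KOH) added = 0.1915 x 0.01450 = 0.002777 mol, converting that many moles of HN3 to N3-.
Remaining n(HN3) = 0.001928 mol; n(N3-) = 0.002777 mol.
By Henderson-Hasselbalch, pH = pKa + log([A^-]/[HA]) = 4.72 + log(0.002777/0.001928) = 4.72 + (+0.16) = 4.88.

4.88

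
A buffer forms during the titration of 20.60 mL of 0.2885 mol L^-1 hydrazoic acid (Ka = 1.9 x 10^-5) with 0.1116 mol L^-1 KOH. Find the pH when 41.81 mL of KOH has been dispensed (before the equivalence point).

5.28

Initial n(HN3) = 0.2885 x 0.02060 = 0.005943 mol.
n(KOH) added = 0.1116 x 0.04181 = 0.004666 mol, converting that many moles of HN3 to N3-.
Remaining n(HN3) = 0.001277 mol; n(N3-) = 0.004666 mol.
By Henderson-Hasselbalch, pH = pKa + log([A^-]/[HA]) = 4.72 + log(0.004666/0.001277) = 4.72 + (+0.56) = 5.28.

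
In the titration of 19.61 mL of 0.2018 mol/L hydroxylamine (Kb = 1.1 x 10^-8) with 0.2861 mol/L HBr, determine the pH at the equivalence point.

n(NH2OH) = 0.2018 x 0.01961 = 0.003957 mol; V(HBr) at equivalence = 0.003957/0.2861 = 0.01383 L.
At equivalence the base is fully converted to NH3OH+; total volume = 0.03344 L, so [NH3OH+] = 0.003957/0.03344 = 0.1183 M.
Ka(NH3OH+) = Kw/Kb = 1.0e-14 / 1.1 x 10^-8 = 9.09e-7.
[H^+] = sqrt(Ka x [NH3OH+]) = sqrt(9.09e-7 x 0.1183) = 0.000328 M.
pH = -log(0.000328) = 3.48.

3.48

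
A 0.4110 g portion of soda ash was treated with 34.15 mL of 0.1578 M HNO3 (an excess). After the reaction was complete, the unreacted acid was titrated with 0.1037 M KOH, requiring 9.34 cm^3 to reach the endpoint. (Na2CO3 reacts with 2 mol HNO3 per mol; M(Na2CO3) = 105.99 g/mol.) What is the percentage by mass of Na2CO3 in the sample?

57.0%

Total n(HNO3) added = 0.1578 x 0.03415 = 0.005389 mol.
n(KOH) used = 0.1037 x 0.009340 = 0.0009686 mol, which equals the excess n(HNO3).
So n(HNO3) consumed by the sample = 0.005389 - 0.0009686 = 0.004420 mol.
n(Na2CO3) = 0.004420 / 2 = 0.002210 mol.
mass Na2CO3 = 0.002210 x 105.99 = 0.2343 g, so %Na2CO3 = 0.2343/0.4110 x 100 = 57.0%.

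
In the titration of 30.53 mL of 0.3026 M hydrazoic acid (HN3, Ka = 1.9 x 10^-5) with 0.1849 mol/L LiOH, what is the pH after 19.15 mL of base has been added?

Initial n(HN3) = 0.3026 x 0.03053 = 0.009238 mol.
n(LiOH) added = 0.1849 x 0.01915 = 0.003541 mol, converting that many moles of HN3 to N3-.
Remaining n(HN3) = 0.005698 mol; n(N3-) = 0.003541 mol.
By Henderson-Hasselbalch, pH = pKa + log([A^-]/[HA]) = 4.72 + log(0.003541/0.005698) = 4.72 + (-0.21) = 4.51.

4.51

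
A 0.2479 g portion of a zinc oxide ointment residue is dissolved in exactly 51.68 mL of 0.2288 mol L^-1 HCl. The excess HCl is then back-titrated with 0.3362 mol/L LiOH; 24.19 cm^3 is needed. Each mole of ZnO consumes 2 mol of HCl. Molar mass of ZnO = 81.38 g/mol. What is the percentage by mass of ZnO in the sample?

60.6%

Total n(HCl) added = 0.2288 x 0.05168 = 0.01182 mol.
n(LiOH) used = 0.3362 x 0.02419 = 0.008133 mol, which equals the excess n(HCl).
So n(HCl) consumed by the sample = 0.01182 - 0.008133 = 0.003692 mol.
n(ZnO) = 0.003692 / 2 = 0.001846 mol.
mass ZnO = 0.001846 x 81.38 = 0.1502 g, so %ZnO = 0.1502/0.2479 x 100 = 60.6%.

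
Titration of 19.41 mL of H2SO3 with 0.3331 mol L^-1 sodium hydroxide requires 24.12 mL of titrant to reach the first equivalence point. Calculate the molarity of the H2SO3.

0.414 M

n(NaOH) = 0.3331 x 0.02412 = 0.008034 mol.
At the first equivalence point, 1 mol OH^- react per mol H2SO3, so n(H2SO3) = 0.008034 / 1 = 0.008034 mol.
[H2SO3] = 0.008034 / 0.01941 L = 0.414 M.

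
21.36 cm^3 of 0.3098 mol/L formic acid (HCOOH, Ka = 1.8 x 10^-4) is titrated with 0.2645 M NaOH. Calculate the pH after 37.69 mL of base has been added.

12.75

n(acid) = 0.3098 x 0.02136 = 0.006617 mol; n(NaOH) added = 0.2645 x 0.03769 = 0.009969 mol.
Base is in excess by 0.009969 - 0.006617 = 0.003352 mol in a total volume of 0.05905 L.
[OH^-] = 0.003352/0.05905 = 0.05676 M, so pOH = 1.25 and pH = 14.00 - 1.25 = 12.75.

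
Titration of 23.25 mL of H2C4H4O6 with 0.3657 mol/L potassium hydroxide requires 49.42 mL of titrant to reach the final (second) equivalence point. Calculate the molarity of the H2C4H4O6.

0.389 M

n(KOH) = 0.3657 x 0.04942 = 0.01807 mol.
At the final (second) equivalence point, 2 mol OH^- react per mol H2C4H4O6, so n(H2C4H4O6) = 0.01807 / 2 = 0.009036 mol.
[H2C4H4O6] = 0.009036 / 0.02325 L = 0.389 M.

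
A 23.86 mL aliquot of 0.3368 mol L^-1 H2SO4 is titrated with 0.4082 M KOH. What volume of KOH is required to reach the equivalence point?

n(H2SO4) = 0.3368 mol/L x 0.02386 L = 0.008036 mol.
The neutralisation is 1 H2SO4 : 2 KOH, so n(KOH) = 0.008036 x 2/1 = 0.01607 mol.
V(KOH) = 0.01607 / 0.4082 = 0.03937 L = 39.4 mL.

39.4 mL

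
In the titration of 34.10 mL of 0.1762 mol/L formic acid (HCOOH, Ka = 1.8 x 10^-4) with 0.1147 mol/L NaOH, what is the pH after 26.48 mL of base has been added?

3.75

Initial n(HCOOH) = 0.1762 x 0.03410 = 0.006008 mol.
n(NaOH) added = 0.1147 x 0.02648 = 0.003037 mol, converting that many moles of HCOOH to HCOO-.
Remaining n(HCOOH) = 0.002971 mol; n(HCOO-) = 0.003037 mol.
By Henderson-Hasselbalch, pH = pKa + log([A^-]/[HA]) = 3.74 + log(0.003037/0.002971) = 3.74 + (+0.01) = 3.75.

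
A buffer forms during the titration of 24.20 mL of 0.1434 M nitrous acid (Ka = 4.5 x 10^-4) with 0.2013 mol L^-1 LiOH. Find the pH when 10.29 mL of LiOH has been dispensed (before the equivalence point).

3.52

Initial n(HNO2) = 0.1434 x 0.02420 = 0.003470 mol.
n(LiOH) added = 0.2013 x 0.01029 = 0.002071 mol, converting that many moles of HNO2 to NO2-.
Remaining n(HNO2) = 0.001399 mol; n(NO2-) = 0.002071 mol.
By Henderson-Hasselbalch, pH = pKa + log([A^-]/[HA]) = 3.35 + log(0.002071/0.001399) = 3.35 + (+0.17) = 3.52.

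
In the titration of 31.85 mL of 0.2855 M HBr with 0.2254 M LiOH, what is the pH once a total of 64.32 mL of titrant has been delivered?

12.75

n(acid) = 0.2855 x 0.03185 = 0.009093 mol; n(LiOH) added = 0.2254 x 0.06432 = 0.01450 mol.
Base is in excess by 0.01450 - 0.009093 = 0.005405 mol in a total volume of 0.09617 L.
[OH^-] = 0.005405/0.09617 = 0.05620 M, so pOH = 1.25 and pH = 14.00 - 1.25 = 12.75.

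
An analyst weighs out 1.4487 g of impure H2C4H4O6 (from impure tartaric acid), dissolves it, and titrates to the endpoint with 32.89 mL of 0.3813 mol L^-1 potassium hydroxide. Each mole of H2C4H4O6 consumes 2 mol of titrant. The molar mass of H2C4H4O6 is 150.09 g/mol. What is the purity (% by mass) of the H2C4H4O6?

n(KOH) = 0.3813 x 0.03289 = 0.01254 mol.
n(H2C4H4O6) = 0.01254 / 2 = 0.006270 mol.
mass of H2C4H4O6 = 0.006270 x 150.09 = 0.9411 g.
% purity = 0.9411 / 1.4487 x 100 = 65.0%.

65.0%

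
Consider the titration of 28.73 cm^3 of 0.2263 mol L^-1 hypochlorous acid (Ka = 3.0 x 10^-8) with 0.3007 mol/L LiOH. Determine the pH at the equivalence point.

10.32

n(HClO) = 0.2263 x 0.02873 = 0.006502 mol; V(LiOH) at equivalence = 0.006502/0.3007 = 0.02162 L.
At equivalence all the acid is converted to ClO-; total volume = 0.02873 + 0.02162 = 0.05035 L, so [ClO-] = 0.006502/0.05035 = 0.1291 M.
Kb = Kw/Ka = 1.0e-14 / 3.0 x 10^-8 = 3.33e-7.
[OH^-] = sqrt(Kb x [ClO-]) = sqrt(3.33e-7 x 0.1291) = 0.000207 M.
pOH = 3.68, so pH = 14.00 - 3.68 = 10.32.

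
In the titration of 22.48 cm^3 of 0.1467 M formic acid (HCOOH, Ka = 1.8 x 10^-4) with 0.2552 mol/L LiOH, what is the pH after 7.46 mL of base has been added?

3.88

Initial n(HCOOH) = 0.1467 x 0.02248 = 0.003298 mol.
n(LiOH) added = 0.2552 x 0.007460 = 0.001904 mol, converting that many moles of HCOOH to HCOO-.
Remaining n(HCOOH) = 0.001394 mol; n(HCOO-) = 0.001904 mol.
By Henderson-Hasselbalch, pH = pKa + log([A^-]/[HA]) = 3.74 + log(0.001904/0.001394) = 3.74 + (+0.14) = 3.88.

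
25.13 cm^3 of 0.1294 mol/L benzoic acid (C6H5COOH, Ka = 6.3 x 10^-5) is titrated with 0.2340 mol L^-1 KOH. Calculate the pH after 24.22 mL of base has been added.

12.69

n(acid) = 0.1294 x 0.02513 = 0.003252 mol; n(KOH) added = 0.2340 x 0.02422 = 0.005667 mol.
Base is in excess by 0.005667 - 0.003252 = 0.002416 mol in a total volume of 0.04935 L.
[OH^-] = 0.002416/0.04935 = 0.04895 M, so pOH = 1.31 and pH = 14.00 - 1.31 = 12.69.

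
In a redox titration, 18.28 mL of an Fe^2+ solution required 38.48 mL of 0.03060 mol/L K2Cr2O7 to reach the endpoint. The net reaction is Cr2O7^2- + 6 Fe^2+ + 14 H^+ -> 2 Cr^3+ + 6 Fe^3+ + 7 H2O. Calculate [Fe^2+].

0.386 M

n(K2Cr2O7) = 0.03060 x 0.03848 = 0.001177 mol.
From the balanced equation, 1 mol K2Cr2O7 reacts with 6 mol Fe^2+, so n(Fe^2+) = 0.001177 x 6/1 = 0.007065 mol.
[Fe^2+] = 0.007065 / 0.01828 L = 0.386 M.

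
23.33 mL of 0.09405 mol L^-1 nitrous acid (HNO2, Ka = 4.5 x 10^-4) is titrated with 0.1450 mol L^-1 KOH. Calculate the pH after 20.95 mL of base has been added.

n(acid) = 0.09405 x 0.02333 = 0.002194 mol; n(KOH) added = 0.1450 x 0.02095 = 0.003038 mol.
Base is in excess by 0.003038 - 0.002194 = 0.0008436 mol in a total volume of 0.04428 L.
[OH^-] = 0.0008436/0.04428 = 0.01905 M, so pOH = 1.72 and pH = 14.00 - 1.72 = 12.28.

12.28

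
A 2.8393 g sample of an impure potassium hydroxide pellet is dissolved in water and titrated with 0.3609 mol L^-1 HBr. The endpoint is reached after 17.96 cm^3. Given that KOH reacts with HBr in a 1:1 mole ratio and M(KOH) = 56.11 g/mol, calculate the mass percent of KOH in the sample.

n(HBr) = 0.3609 x 0.01796 = 0.006482 mol.
n(KOH) = 0.006482 / 1 = 0.006482 mol.
mass of KOH = 0.006482 x 56.11 = 0.3637 g.
% purity = 0.3637 / 2.8393 x 100 = 12.8%.

12.8%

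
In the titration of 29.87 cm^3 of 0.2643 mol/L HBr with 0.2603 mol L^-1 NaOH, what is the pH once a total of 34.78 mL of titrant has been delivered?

n(acid) = 0.2643 x 0.02987 = 0.007895 mol; n(NaOH) added = 0.2603 x 0.03478 = 0.009053 mol.
Base is in excess by 0.009053 - 0.007895 = 0.001159 mol in a total volume of 0.06465 L.
[OH^-] = 0.001159/0.06465 = 0.01792 M, so pOH = 1.75 and pH = 14.00 - 1.75 = 12.25.

12.25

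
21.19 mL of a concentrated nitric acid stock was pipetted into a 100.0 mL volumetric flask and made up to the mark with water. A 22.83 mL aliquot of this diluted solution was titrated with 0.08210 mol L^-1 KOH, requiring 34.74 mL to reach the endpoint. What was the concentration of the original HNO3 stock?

n(KOH) = 0.08210 x 0.03474 = 0.002852 mol.
n(HNO3) in the aliquot = 0.002852 mol.
[diluted HNO3] = 0.002852 / 0.02283 = 0.1249 M.
Dilution factor = 100.0/21.19 = 4.719, so [stock] = 0.1249 x 4.719 = 0.590 M.

0.590 M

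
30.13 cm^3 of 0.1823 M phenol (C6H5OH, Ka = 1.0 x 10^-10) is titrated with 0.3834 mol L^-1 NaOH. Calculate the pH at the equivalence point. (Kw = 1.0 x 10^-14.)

n(C6H5OH) = 0.1823 x 0.03013 = 0.005493 mol; V(NaOH) at equivalence = 0.005493/0.3834 = 0.01433 L.
At equivalence all the acid is converted to C6H5O-; total volume = 0.03013 + 0.01433 = 0.04446 L, so [C6H5O-] = 0.005493/0.04446 = 0.1236 M.
Kb = Kw/Ka = 1.0e-14 / 1.0 x 10^-10 = 0.000100.
[OH^-] = sqrt(Kb x [C6H5O-]) = sqrt(0.000100 x 0.1236) = 0.00352 M.
pOH = 2.45, so pH = 14.00 - 2.45 = 11.55.

11.55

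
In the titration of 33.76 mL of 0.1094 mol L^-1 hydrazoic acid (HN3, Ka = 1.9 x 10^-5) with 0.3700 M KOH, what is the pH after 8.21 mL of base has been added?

5.39

Initial n(HN3) = 0.1094 x 0.03376 = 0.003693 mol.
n(KOH) added = 0.3700 x 0.008210 = 0.003038 mol, converting that many moles of HN3 to N3-.
Remaining n(HN3) = 0.0006556 mol; n(N3-) = 0.003038 mol.
By Henderson-Hasselbalch, pH = pKa + log([A^-]/[HA]) = 4.72 + log(0.003038/0.0006556) = 4.72 + (+0.67) = 5.39.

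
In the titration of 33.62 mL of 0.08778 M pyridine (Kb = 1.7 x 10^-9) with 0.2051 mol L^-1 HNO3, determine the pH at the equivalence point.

3.22

n(C5H5N) = 0.08778 x 0.03362 = 0.002951 mol; V(HNO3) at equivalence = 0.002951/0.2051 = 0.01439 L.
At equivalence the base is fully converted to C5H5NH+; total volume = 0.04801 L, so [C5H5NH+] = 0.002951/0.04801 = 0.06147 M.
Ka(C5H5NH+) = Kw/Kb = 1.0e-14 / 1.7 x 10^-9 = 5.88e-6.
[H^+] = sqrt(Ka x [C5H5NH+]) = sqrt(5.88e-6 x 0.06147) = 0.000601 M.
pH = -log(0.000601) = 3.22.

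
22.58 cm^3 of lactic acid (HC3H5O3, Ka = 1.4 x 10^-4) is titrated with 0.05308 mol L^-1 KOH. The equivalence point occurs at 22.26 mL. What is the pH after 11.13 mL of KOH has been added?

3.85

11.13 mL is exactly half the equivalence volume (22.26/2), i.e. the half-equivalence point.
There, n(HA) = n(A^-), so pH = pKa = -log(1.4 x 10^-4) = 3.85.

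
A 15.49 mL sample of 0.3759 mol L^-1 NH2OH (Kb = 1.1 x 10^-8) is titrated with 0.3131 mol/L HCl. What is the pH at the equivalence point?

n(NH2OH) = 0.3759 x 0.01549 = 0.005823 mol; V(HCl) at equivalence = 0.005823/0.3131 = 0.01860 L.
At equivalence the base is fully converted to NH3OH+; total volume = 0.03409 L, so [NH3OH+] = 0.005823/0.03409 = 0.1708 M.
Ka(NH3OH+) = Kw/Kb = 1.0e-14 / 1.1 x 10^-8 = 9.09e-7.
[H^+] = sqrt(Ka x [NH3OH+]) = sqrt(9.09e-7 x 0.1708) = 0.000394 M.
pH = -log(0.000394) = 3.40.

3.40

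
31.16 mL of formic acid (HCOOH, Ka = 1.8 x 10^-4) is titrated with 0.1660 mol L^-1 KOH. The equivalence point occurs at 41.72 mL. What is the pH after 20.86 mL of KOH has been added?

20.86 mL is exactly half the equivalence volume (41.72/2), i.e. the half-equivalence point.
There, n(HA) = n(A^-), so pH = pKa = -log(1.8 x 10^-4) = 3.74.

3.74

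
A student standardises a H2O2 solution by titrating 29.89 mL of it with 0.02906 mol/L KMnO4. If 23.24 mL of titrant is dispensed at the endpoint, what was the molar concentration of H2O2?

0.0565 M

n(KMnO4) = 0.02906 x 0.02324 = 0.0006754 mol.
From the balanced equation, 2 mol KMnO4 reacts with 5 mol H2O2, so n(H2O2) = 0.0006754 x 5/2 = 0.001688 mol.
[H2O2] = 0.001688 / 0.02989 L = 0.0565 M.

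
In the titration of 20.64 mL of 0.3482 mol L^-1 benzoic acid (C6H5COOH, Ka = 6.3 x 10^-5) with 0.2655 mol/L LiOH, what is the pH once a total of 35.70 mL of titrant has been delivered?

n(acid) = 0.3482 x 0.02064 = 0.007187 mol; n(LiOH) added = 0.2655 x 0.03570 = 0.009478 mol.
Base is in excess by 0.009478 - 0.007187 = 0.002292 mol in a total volume of 0.05634 L.
[OH^-] = 0.002292/0.05634 = 0.04067 M, so pOH = 1.39 and pH = 14.00 - 1.39 = 12.61.

12.61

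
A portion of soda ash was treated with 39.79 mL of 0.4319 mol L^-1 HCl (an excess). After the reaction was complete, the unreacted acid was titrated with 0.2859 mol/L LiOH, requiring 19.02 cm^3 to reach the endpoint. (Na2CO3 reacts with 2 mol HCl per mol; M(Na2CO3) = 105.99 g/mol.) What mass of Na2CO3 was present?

Total n(HCl) added = 0.4319 x 0.03979 = 0.01719 mol.
n(LiOH) used = 0.2859 x 0.01902 = 0.005438 mol, which equals the excess n(HCl).
So n(HCl) consumed by the sample = 0.01719 - 0.005438 = 0.01175 mol.
n(Na2CO3) = 0.01175 / 2 = 0.005874 mol.
mass = 0.005874 mol x 105.99 g/mol = 0.623 g.

0.623 g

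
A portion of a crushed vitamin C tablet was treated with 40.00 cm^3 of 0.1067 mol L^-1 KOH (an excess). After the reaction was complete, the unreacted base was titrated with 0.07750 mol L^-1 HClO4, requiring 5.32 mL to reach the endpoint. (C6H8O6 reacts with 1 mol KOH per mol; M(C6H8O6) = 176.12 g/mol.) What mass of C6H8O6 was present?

0.679 g

Total n(KOH) added = 0.1067 x 0.04000 = 0.004268 mol.
n(HClO4) used = 0.07750 x 0.005320 = 0.0004123 mol, which equals the excess n(KOH).
So n(KOH) consumed by the sample = 0.004268 - 0.0004123 = 0.003856 mol.
n(C6H8O6) = 0.003856 / 1 = 0.003856 mol.
mass = 0.003856 mol x 176.12 g/mol = 0.679 g.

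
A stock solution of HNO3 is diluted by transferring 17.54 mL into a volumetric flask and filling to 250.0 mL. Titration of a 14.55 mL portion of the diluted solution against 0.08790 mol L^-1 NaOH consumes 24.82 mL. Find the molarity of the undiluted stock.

2.14 M

n(NaOH) = 0.08790 x 0.02482 = 0.002182 mol.
n(HNO3) in the aliquot = 0.002182 mol.
[diluted HNO3] = 0.002182 / 0.01455 = 0.1499 M.
Dilution factor = 250.0/17.54 = 14.25, so [stock] = 0.1499 x 14.25 = 2.14 M.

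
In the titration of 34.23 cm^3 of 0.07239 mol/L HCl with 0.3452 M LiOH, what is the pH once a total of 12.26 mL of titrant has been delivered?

n(acid) = 0.07239 x 0.03423 = 0.002478 mol; n(LiOH) added = 0.3452 x 0.01226 = 0.004232 mol.
Base is in excess by 0.004232 - 0.002478 = 0.001754 mol in a total volume of 0.04649 L.
[OH^-] = 0.001754/0.04649 = 0.03773 M, so pOH = 1.42 and pH = 14.00 - 1.42 = 12.58.

12.58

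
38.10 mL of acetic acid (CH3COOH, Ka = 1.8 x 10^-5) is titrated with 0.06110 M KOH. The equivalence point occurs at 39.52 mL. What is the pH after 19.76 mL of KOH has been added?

19.76 mL is exactly half the equivalence volume (39.52/2), i.e. the half-equivalence point.
There, n(HA) = n(A^-), so pH = pKa = -log(1.8 x 10^-5) = 4.74.

4.74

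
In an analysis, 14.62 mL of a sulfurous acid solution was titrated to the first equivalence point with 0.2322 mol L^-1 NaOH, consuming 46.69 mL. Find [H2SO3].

n(NaOH) = 0.2322 x 0.04669 = 0.01084 mol.
At the first equivalence point, 1 mol OH^- react per mol H2SO3, so n(H2SO3) = 0.01084 / 1 = 0.01084 mol.
[H2SO3] = 0.01084 / 0.01462 L = 0.742 M.

0.742 M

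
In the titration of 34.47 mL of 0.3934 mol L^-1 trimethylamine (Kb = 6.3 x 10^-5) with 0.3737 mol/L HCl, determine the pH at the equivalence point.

5.26

n((CH3)3N) = 0.3934 x 0.03447 = 0.01356 mol; V(HCl) at equivalence = 0.01356/0.3737 = 0.03629 L.
At equivalence the base is fully converted to (CH3)3NH+; total volume = 0.07076 L, so [(CH3)3NH+] = 0.01356/0.07076 = 0.1916 M.
Ka((CH3)3NH+) = Kw/Kb = 1.0e-14 / 6.3 x 10^-5 = 1.59e-10.
[H^+] = sqrt(Ka x [(CH3)3NH+]) = sqrt(1.59e-10 x 0.1916) = 5.52e-6 M.
pH = -log(5.52e-6) = 5.26.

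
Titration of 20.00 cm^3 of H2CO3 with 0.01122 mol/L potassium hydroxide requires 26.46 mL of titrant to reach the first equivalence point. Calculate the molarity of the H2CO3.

0.0148 M

n(KOH) = 0.01122 x 0.02646 = 0.0002969 mol.
At the first equivalence point, 1 mol OH^- react per mol H2CO3, so n(H2CO3) = 0.0002969 / 1 = 0.0002969 mol.
[H2CO3] = 0.0002969 / 0.02000 L = 0.0148 M.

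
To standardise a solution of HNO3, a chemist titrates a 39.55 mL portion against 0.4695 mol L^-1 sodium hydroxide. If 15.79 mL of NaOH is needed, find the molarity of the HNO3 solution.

0.187 M

n(NaOH) delivered = 0.4695 x 0.01579 = 0.007413 mol.
For a 1:1 reaction, n(HNO3) = 0.007413 mol.
[HNO3] = 0.007413 mol / 0.03955 L = 0.187 M.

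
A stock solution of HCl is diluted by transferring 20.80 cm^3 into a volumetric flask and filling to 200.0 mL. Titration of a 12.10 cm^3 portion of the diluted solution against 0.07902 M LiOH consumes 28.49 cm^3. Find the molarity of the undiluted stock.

1.79 M

n(LiOH) = 0.07902 x 0.02849 = 0.002251 mol.
n(HCl) in the aliquot = 0.002251 mol.
[diluted HCl] = 0.002251 / 0.01210 = 0.1861 M.
Dilution factor = 200.0/20.80 = 9.615, so [stock] = 0.1861 x 9.615 = 1.79 M.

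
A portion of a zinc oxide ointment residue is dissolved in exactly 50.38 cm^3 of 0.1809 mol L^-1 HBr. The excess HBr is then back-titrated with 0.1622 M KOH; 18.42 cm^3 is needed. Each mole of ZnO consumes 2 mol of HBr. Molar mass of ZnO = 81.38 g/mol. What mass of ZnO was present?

Total n(HBr) added = 0.1809 x 0.05038 = 0.009114 mol.
n(KOH) used = 0.1622 x 0.01842 = 0.002988 mol, which equals the excess n(HBr).
So n(HBr) consumed by the sample = 0.009114 - 0.002988 = 0.006126 mol.
n(ZnO) = 0.006126 / 2 = 0.003063 mol.
mass = 0.003063 mol x 81.38 g/mol = 0.249 g.

0.249 g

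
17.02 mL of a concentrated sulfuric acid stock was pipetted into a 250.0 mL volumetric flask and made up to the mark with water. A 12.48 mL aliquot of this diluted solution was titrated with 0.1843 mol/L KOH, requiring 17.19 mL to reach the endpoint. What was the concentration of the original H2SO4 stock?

1.86 M

n(KOH) = 0.1843 x 0.01719 = 0.003168 mol.
n(H2SO4) in the aliquot = 0.003168 x 1/2 = 0.001584 mol.
[diluted H2SO4] = 0.001584 / 0.01248 = 0.1269 M.
Dilution factor = 250.0/17.02 = 14.69, so [stock] = 0.1269 x 14.69 = 1.86 M.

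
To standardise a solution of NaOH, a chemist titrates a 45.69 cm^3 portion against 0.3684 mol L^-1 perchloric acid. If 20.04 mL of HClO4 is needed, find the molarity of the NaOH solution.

n(HClO4) delivered = 0.3684 x 0.02004 = 0.007383 mol.
For a 1:1 reaction, n(NaOH) = 0.007383 mol.
[NaOH] = 0.007383 mol / 0.04569 L = 0.162 M.

0.162 M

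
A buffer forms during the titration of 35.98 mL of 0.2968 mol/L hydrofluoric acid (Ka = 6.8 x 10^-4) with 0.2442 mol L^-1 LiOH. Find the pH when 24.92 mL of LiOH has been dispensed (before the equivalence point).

3.29

Initial n(HF) = 0.2968 x 0.03598 = 0.01068 mol.
n(LiOH) added = 0.2442 x 0.02492 = 0.006085 mol, converting that many moles of HF to F-.
Remaining n(HF) = 0.004593 mol; n(F-) = 0.006085 mol.
By Henderson-Hasselbalch, pH = pKa + log([A^-]/[HA]) = 3.17 + log(0.006085/0.004593) = 3.17 + (+0.12) = 3.29.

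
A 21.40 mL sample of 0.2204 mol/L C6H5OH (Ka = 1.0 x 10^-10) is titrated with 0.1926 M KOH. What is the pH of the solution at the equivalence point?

n(C6H5OH) = 0.2204 x 0.02140 = 0.004717 mol; V(KOH) at equivalence = 0.004717/0.1926 = 0.02449 L.
At equivalence all the acid is converted to C6H5O-; total volume = 0.02140 + 0.02449 = 0.04589 L, so [C6H5O-] = 0.004717/0.04589 = 0.1028 M.
Kb = Kw/Ka = 1.0e-14 / 1.0 x 10^-10 = 0.000100.
[OH^-] = sqrt(Kb x [C6H5O-]) = sqrt(0.000100 x 0.1028) = 0.00321 M.
pOH = 2.49, so pH = 14.00 - 2.49 = 11.51.

11.51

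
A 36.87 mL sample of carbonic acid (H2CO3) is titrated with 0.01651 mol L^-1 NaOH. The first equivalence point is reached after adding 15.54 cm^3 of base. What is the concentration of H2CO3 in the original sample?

n(NaOH) = 0.01651 x 0.01554 = 0.0002566 mol.
At the first equivalence point, 1 mol OH^- react per mol H2CO3, so n(H2CO3) = 0.0002566 / 1 = 0.0002566 mol.
[H2CO3] = 0.0002566 / 0.03687 L = 0.00696 M.

0.00696 M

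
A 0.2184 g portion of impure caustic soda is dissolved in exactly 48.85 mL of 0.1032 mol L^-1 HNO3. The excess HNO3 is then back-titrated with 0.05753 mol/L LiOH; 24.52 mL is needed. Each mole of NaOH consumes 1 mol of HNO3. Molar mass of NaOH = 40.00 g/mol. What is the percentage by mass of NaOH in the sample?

Total n(HNO3) added = 0.1032 x 0.04885 = 0.005041 mol.
n(LiOH) used = 0.05753 x 0.02452 = 0.001411 mol, which equals the excess n(HNO3).
So n(HNO3) consumed by the sample = 0.005041 - 0.001411 = 0.003631 mol.
n(NaOH) = 0.003631 / 1 = 0.003631 mol.
mass NaOH = 0.003631 x 40.00 = 0.1452 g, so %NaOH = 0.1452/0.2184 x 100 = 66.5%.

66.5%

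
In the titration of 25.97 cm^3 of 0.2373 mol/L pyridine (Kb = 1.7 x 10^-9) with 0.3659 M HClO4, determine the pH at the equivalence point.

3.04

n(C5H5N) = 0.2373 x 0.02597 = 0.006163 mol; V(HClO4) at equivalence = 0.006163/0.3659 = 0.01684 L.
At equivalence the base is fully converted to C5H5NH+; total volume = 0.04281 L, so [C5H5NH+] = 0.006163/0.04281 = 0.1439 M.
Ka(C5H5NH+) = Kw/Kb = 1.0e-14 / 1.7 x 10^-9 = 5.88e-6.
[H^+] = sqrt(Ka x [C5H5NH+]) = sqrt(5.88e-6 x 0.1439) = 0.000920 M.
pH = -log(0.000920) = 3.04.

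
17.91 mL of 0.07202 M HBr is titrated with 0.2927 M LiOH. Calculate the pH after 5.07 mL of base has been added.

n(acid) = 0.07202 x 0.01791 = 0.001290 mol; n(LiOH) added = 0.2927 x 0.005070 = 0.001484 mol.
Base is in excess by 0.001484 - 0.001290 = 0.0001941 mol in a total volume of 0.02298 L.
[OH^-] = 0.0001941/0.02298 = 0.008447 M, so pOH = 2.07 and pH = 14.00 - 2.07 = 11.93.

11.93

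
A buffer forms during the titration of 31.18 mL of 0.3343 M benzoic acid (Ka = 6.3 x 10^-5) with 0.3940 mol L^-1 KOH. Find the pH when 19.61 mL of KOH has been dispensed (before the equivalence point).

4.66

Initial n(C6H5COOH) = 0.3343 x 0.03118 = 0.01042 mol.
n(KOH) added = 0.3940 x 0.01961 = 0.007726 mol, converting that many moles of C6H5COOH to C6H5COO-.
Remaining n(C6H5COOH) = 0.002697 mol; n(C6H5COO-) = 0.007726 mol.
By Henderson-Hasselbalch, pH = pKa + log([A^-]/[HA]) = 4.20 + log(0.007726/0.002697) = 4.20 + (+0.46) = 4.66.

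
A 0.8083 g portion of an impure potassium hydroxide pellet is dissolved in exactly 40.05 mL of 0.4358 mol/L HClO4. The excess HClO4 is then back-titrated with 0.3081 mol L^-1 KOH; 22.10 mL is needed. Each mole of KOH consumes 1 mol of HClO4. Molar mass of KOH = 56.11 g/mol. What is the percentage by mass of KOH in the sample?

73.9%

Total n(HClO4) added = 0.4358 x 0.04005 = 0.01745 mol.
n(KOH) used = 0.3081 x 0.02210 = 0.006809 mol, which equals the excess n(HClO4).
So n(HClO4) consumed by the sample = 0.01745 - 0.006809 = 0.01064 mol.
n(KOH) = 0.01064 / 1 = 0.01064 mol.
mass KOH = 0.01064 x 56.11 = 0.5973 g, so %KOH = 0.5973/0.8083 x 100 = 73.9%.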